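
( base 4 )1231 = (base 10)109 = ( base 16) 6D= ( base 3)11001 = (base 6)301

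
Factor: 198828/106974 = 526/283 = 2^1*263^1*283^( - 1 ) 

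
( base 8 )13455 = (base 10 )5933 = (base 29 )71h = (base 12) 3525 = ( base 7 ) 23204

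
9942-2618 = 7324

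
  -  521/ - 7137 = 521/7137 = 0.07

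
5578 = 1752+3826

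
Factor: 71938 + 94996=2^1*19^1 * 23^1*191^1 = 166934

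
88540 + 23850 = 112390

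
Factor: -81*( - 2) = 2^1*3^4= 162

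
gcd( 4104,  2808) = 216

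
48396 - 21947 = 26449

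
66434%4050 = 1634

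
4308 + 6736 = 11044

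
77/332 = 77/332 = 0.23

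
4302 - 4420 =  - 118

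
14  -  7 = 7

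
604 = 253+351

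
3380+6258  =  9638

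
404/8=101/2  =  50.50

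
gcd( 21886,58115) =1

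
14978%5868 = 3242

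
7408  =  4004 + 3404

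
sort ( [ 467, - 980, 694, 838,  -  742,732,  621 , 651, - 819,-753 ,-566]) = [  -  980,  -  819, - 753, - 742,-566,467, 621, 651, 694,732, 838 ] 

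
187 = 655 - 468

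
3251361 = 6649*489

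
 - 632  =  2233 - 2865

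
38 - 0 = 38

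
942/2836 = 471/1418 = 0.33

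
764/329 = 2  +  106/329 = 2.32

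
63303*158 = 10001874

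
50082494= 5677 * 8822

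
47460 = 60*791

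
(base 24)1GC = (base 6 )4300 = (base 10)972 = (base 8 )1714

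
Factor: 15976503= 3^2*197^1*9011^1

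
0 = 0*187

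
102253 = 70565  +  31688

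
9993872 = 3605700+6388172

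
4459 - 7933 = -3474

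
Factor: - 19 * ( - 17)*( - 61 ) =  - 17^1*19^1*61^1 =-19703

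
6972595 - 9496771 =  - 2524176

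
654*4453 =2912262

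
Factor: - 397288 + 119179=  - 278109 = - 3^2*13^1*2377^1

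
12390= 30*413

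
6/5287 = 6/5287 = 0.00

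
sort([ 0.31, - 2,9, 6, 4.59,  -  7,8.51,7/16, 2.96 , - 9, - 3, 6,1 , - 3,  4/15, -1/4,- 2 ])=[ - 9,  -  7, - 3, - 3,- 2,- 2,  -  1/4,4/15,0.31,7/16,1,2.96,4.59,6,6, 8.51,  9]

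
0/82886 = 0= 0.00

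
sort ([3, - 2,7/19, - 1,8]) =[ - 2, - 1, 7/19,3 , 8 ] 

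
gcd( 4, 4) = 4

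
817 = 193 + 624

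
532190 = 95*5602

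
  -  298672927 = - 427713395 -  - 129040468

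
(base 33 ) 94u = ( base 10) 9963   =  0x26EB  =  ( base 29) BOG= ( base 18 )1cd9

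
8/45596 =2/11399 = 0.00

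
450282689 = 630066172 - 179783483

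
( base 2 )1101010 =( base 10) 106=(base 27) 3P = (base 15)71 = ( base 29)3j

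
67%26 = 15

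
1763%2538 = 1763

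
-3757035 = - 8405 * 447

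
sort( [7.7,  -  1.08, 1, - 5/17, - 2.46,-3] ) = [-3, - 2.46, - 1.08, - 5/17, 1, 7.7] 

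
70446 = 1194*59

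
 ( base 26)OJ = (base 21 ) 19D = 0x283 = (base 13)3a6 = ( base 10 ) 643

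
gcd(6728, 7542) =2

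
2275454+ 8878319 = 11153773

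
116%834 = 116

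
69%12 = 9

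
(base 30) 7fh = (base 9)10248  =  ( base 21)F75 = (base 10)6767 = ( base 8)15157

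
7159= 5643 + 1516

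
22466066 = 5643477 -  - 16822589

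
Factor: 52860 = 2^2*3^1 * 5^1 *881^1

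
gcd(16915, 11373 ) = 17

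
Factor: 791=7^1*113^1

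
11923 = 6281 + 5642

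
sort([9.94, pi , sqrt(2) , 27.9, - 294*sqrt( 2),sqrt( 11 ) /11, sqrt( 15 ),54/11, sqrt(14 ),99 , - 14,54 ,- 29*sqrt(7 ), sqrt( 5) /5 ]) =[ - 294*sqrt( 2), - 29 * sqrt(7), - 14, sqrt( 11 )/11, sqrt(5 )/5, sqrt( 2) , pi, sqrt(14 ), sqrt( 15 ),54/11 , 9.94, 27.9,54, 99] 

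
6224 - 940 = 5284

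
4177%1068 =973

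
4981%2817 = 2164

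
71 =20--51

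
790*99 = 78210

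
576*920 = 529920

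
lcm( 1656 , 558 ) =51336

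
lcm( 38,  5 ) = 190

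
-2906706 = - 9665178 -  - 6758472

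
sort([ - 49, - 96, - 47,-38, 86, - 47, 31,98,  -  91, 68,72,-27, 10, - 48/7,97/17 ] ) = [ - 96,  -  91, - 49 , - 47, - 47,-38,  -  27, - 48/7,  97/17, 10,  31, 68 , 72, 86,98]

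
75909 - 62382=13527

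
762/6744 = 127/1124=   0.11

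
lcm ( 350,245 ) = 2450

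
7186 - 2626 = 4560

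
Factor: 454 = 2^1*227^1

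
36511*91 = 3322501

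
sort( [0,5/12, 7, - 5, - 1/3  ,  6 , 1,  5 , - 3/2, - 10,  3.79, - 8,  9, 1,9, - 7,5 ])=[ - 10 ,-8,-7, - 5, - 3/2, - 1/3,0 , 5/12,1,1,3.79,5, 5,6 , 7,  9,9]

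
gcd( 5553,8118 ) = 9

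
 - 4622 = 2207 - 6829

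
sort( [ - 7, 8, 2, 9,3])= [-7, 2,3, 8,9 ] 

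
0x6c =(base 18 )60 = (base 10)108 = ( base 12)90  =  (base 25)48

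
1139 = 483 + 656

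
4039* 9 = 36351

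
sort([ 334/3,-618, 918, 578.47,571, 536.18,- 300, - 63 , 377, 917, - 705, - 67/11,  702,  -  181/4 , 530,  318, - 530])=[ - 705,  -  618, - 530, - 300, - 63, - 181/4, - 67/11,  334/3 , 318,377,530, 536.18, 571, 578.47,702, 917 , 918 ]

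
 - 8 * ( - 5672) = 45376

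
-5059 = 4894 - 9953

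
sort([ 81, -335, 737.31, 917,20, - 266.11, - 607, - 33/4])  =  [ - 607,-335, - 266.11, - 33/4, 20, 81, 737.31,917]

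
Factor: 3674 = 2^1*11^1*167^1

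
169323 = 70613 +98710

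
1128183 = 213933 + 914250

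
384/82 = 4 + 28/41=4.68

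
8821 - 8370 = 451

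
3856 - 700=3156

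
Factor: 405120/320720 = 24/19 = 2^3 * 3^1* 19^( - 1)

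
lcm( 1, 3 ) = 3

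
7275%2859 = 1557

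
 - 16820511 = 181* ( -92931)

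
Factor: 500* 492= 246000 = 2^4 * 3^1*5^3*41^1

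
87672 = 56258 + 31414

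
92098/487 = 92098/487 = 189.11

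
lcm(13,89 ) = 1157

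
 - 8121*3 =- 24363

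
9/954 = 1/106= 0.01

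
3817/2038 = 3817/2038=1.87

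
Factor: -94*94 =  - 2^2*47^2 = - 8836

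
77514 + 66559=144073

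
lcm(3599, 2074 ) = 122366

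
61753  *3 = 185259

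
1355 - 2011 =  - 656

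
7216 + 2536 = 9752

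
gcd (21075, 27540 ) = 15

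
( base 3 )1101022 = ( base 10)1007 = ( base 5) 13012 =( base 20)2a7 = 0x3ef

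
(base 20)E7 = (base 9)348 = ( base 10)287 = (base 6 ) 1155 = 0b100011111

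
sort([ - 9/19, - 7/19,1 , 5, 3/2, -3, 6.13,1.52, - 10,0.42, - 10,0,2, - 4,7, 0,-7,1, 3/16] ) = [ - 10,-10, - 7, - 4, - 3, - 9/19,  -  7/19,0,0,3/16,0.42 , 1,  1,3/2,1.52,2,5, 6.13,7]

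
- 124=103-227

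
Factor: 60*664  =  39840 = 2^5*3^1* 5^1*83^1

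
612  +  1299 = 1911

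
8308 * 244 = 2027152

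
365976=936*391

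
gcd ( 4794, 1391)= 1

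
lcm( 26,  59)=1534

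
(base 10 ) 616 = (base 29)L7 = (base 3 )211211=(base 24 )11g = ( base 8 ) 1150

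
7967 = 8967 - 1000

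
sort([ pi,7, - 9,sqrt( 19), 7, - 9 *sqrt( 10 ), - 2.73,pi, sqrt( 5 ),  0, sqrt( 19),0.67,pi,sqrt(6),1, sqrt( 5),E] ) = [ - 9*sqrt(10), - 9, - 2.73,0,  0.67,1,sqrt( 5),sqrt ( 5),sqrt(6 ) , E,pi,pi,pi,  sqrt( 19),sqrt( 19 ) , 7,7] 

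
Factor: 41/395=5^(  -  1 )*41^1*79^( - 1 )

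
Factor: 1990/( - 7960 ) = - 2^(-2) = - 1/4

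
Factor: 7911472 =2^4*643^1 * 769^1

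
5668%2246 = 1176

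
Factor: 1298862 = 2^1*3^3*67^1*359^1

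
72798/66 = 1103 = 1103.00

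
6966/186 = 1161/31  =  37.45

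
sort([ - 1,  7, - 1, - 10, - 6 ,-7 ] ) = [ - 10,-7, - 6, - 1, - 1, 7]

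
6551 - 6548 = 3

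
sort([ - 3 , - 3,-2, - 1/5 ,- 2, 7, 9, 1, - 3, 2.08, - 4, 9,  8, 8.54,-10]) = [ - 10, - 4, - 3 , - 3,-3, - 2, - 2,- 1/5,1,2.08,7, 8, 8.54, 9 , 9] 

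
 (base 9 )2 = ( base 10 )2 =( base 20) 2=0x2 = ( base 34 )2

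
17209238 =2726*6313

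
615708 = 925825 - 310117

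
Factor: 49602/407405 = 2^1*3^1*5^( - 1)*7^1 * 17^(-1)*1181^1*4793^ ( - 1) 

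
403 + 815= 1218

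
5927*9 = 53343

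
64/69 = 64/69 = 0.93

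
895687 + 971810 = 1867497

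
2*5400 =10800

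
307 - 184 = 123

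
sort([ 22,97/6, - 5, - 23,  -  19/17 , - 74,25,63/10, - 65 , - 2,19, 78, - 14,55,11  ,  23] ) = [ - 74 , -65, - 23, - 14, - 5, - 2, - 19/17,63/10,11,97/6,19,22, 23,25, 55,78 ] 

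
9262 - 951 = 8311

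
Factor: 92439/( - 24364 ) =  - 2^( - 2 )*3^2*6091^( - 1)*10271^1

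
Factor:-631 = -631^1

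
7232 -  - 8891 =16123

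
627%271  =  85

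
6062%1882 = 416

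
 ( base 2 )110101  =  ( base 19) 2F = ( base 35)1I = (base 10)53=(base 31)1M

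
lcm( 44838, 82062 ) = 4349286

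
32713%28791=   3922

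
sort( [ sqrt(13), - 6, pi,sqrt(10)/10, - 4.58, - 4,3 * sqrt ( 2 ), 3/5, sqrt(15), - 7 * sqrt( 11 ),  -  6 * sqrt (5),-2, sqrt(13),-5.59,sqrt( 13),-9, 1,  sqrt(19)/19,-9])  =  [-7 * sqrt(11),-6*sqrt( 5 ),-9,-9,-6,  -  5.59  , - 4.58,  -  4, - 2,sqrt(19 )/19 , sqrt(10) /10,3/5,1, pi,  sqrt( 13),  sqrt( 13 ),sqrt(13 ), sqrt( 15 ), 3*sqrt (2 )]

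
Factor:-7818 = - 2^1*3^1 * 1303^1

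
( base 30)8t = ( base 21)ch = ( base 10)269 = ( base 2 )100001101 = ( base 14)153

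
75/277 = 75/277 = 0.27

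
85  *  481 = 40885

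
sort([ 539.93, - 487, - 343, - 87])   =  [ - 487,-343, - 87,539.93]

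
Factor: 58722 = 2^1 * 3^1*9787^1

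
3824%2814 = 1010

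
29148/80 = 7287/20 = 364.35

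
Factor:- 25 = -5^2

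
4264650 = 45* 94770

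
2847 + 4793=7640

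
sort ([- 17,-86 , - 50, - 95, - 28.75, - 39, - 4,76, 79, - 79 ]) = [- 95, - 86,  -  79,-50, - 39,-28.75, - 17,  -  4,76, 79] 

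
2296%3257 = 2296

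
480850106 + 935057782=1415907888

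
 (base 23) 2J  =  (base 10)65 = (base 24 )2h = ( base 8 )101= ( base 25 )2f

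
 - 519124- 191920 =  - 711044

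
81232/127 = 639+79/127= 639.62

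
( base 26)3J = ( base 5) 342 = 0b1100001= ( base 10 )97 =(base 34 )2T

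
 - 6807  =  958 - 7765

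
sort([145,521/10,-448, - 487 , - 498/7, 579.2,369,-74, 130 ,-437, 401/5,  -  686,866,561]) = [ -686, - 487, - 448,-437, - 74,-498/7, 521/10, 401/5, 130, 145,369,561,579.2,866 ]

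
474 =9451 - 8977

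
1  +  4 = 5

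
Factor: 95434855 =5^1*17^1*863^1 * 1301^1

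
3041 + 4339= 7380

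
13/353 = 13/353 = 0.04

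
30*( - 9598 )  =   - 287940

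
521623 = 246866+274757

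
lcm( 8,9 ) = 72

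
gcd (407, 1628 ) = 407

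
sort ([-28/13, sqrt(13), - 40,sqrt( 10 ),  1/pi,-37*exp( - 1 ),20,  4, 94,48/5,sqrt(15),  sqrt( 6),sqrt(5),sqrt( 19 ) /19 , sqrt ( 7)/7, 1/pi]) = [ - 40,-37*exp(-1),- 28/13,sqrt(19 ) /19, 1/pi, 1/pi,sqrt( 7 )/7, sqrt( 5 ),sqrt(6 ), sqrt(10),sqrt( 13),sqrt(15),4,48/5  ,  20,94 ] 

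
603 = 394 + 209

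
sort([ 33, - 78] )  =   [ - 78,33 ]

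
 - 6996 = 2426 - 9422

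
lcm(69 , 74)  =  5106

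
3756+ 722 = 4478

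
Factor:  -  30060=-2^2*3^2*5^1*167^1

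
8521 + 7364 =15885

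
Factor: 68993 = 68993^1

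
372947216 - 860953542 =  - 488006326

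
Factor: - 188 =-2^2*47^1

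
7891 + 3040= 10931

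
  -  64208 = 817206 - 881414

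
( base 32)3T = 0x7d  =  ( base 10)125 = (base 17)76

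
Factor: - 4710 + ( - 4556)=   -  9266 = - 2^1*41^1*113^1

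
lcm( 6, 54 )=54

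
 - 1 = -1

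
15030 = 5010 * 3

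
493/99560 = 493/99560 = 0.00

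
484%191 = 102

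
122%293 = 122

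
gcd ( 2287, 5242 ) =1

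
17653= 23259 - 5606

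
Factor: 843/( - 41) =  -3^1*41^ ( - 1)*281^1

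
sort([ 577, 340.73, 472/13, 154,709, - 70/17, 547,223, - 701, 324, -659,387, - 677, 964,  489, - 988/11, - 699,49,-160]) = [ - 701, - 699, - 677, - 659, - 160,-988/11, - 70/17 , 472/13,49, 154, 223, 324,340.73,  387, 489,547,577, 709, 964]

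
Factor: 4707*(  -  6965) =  - 32784255 = - 3^2*5^1*  7^1* 199^1*523^1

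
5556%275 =56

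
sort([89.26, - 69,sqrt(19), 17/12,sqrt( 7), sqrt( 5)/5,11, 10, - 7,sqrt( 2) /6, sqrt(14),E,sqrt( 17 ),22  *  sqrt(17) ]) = [ - 69,  -  7, sqrt( 2) /6 , sqrt(5)/5,17/12 , sqrt(7),E, sqrt( 14) , sqrt( 17 ),sqrt( 19 ),10,11, 89.26,  22*sqrt(17)]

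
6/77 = 6/77 = 0.08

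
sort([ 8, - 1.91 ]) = [ - 1.91, 8]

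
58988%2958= 2786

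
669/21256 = 669/21256  =  0.03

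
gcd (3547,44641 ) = 1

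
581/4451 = 581/4451 = 0.13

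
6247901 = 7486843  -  1238942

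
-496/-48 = 10 + 1/3 = 10.33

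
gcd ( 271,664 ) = 1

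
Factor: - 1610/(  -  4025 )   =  2/5 = 2^1*5^( - 1 ) 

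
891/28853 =81/2623 = 0.03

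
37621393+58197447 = 95818840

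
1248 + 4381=5629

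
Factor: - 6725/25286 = -2^(-1 )*5^2*47^( - 1) = - 25/94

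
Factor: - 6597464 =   -  2^3*824683^1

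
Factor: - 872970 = -2^1*3^1*5^1*7^1*4157^1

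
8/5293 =8/5293  =  0.00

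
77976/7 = 77976/7 = 11139.43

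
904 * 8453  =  7641512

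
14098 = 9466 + 4632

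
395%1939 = 395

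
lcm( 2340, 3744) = 18720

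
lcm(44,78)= 1716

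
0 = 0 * 7196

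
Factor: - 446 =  - 2^1*223^1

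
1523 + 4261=5784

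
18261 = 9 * 2029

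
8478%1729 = 1562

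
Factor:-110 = - 2^1* 5^1  *  11^1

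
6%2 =0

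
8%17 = 8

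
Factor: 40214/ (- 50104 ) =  - 20107/25052 = - 2^( - 2)*6263^(-1)*20107^1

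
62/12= 5+1/6= 5.17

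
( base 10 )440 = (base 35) ck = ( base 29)F5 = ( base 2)110111000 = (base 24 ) i8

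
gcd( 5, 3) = 1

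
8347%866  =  553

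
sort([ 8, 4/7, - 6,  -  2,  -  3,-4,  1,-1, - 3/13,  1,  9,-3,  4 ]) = [ - 6, - 4, - 3, - 3, - 2  , - 1,-3/13, 4/7,  1 , 1,4 , 8,9 ] 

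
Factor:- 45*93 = -3^3 * 5^1 * 31^1 = -  4185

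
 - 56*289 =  - 16184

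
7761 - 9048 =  - 1287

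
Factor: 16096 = 2^5*503^1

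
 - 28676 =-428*67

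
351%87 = 3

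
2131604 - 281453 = 1850151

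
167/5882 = 167/5882 = 0.03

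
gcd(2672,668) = 668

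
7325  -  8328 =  - 1003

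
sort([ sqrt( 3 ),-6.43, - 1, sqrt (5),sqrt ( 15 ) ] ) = [ -6.43, -1,  sqrt( 3), sqrt(5), sqrt( 15) ]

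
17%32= 17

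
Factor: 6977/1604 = 2^ ( - 2)*401^ ( - 1)*6977^1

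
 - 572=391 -963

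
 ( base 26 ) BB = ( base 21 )E3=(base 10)297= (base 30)9r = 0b100101001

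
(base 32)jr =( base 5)10020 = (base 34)in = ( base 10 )635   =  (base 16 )27B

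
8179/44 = 8179/44 = 185.89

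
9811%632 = 331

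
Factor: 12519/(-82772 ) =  - 2^( - 2)*3^2*13^1*107^1*20693^ ( - 1 ) 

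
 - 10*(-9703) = 97030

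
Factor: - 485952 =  - 2^6*3^1*2531^1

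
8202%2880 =2442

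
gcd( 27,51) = 3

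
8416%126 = 100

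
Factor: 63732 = 2^2*3^1* 47^1*113^1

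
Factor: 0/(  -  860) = 0 = 0^1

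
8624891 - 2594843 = 6030048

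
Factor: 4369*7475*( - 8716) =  - 2^2 * 5^2 * 13^1*17^1*23^1*257^1*2179^1 = - 284649524900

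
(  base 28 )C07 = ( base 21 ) 1077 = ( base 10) 9415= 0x24C7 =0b10010011000111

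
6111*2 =12222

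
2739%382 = 65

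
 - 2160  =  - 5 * 432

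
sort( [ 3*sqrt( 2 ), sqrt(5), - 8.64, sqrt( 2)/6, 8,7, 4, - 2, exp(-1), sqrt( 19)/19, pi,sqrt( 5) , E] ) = [ - 8.64,-2,sqrt (19 ) /19,sqrt(2 ) /6 , exp( - 1),sqrt( 5),sqrt(5), E , pi,4, 3*sqrt( 2 ),7,8] 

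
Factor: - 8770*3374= - 29589980 = - 2^2*5^1*7^1*241^1*877^1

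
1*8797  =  8797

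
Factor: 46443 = 3^1*113^1*137^1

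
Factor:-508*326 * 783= - 2^3*3^3*29^1*127^1 * 163^1 = -129671064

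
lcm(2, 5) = 10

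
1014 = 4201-3187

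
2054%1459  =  595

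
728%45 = 8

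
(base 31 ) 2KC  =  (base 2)100111111010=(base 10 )2554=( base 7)10306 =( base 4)213322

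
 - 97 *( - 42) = 4074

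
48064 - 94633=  - 46569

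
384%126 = 6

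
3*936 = 2808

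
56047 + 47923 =103970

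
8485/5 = 1697 =1697.00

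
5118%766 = 522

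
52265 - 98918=-46653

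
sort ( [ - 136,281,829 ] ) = [ - 136,281,829]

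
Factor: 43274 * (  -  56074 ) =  - 2^2*7^1 * 11^1 * 23^2 *53^1 * 281^1 = - 2426546276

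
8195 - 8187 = 8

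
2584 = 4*646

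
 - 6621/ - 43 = 153+42/43 =153.98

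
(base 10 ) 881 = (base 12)615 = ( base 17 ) 30E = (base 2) 1101110001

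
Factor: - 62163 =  - 3^2*6907^1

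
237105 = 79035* 3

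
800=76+724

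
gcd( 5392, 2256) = 16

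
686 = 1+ 685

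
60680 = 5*12136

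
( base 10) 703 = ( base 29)O7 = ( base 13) 421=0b1010111111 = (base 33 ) la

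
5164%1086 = 820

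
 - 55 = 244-299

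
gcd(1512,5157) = 27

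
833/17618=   833/17618 = 0.05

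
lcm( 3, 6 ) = 6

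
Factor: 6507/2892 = 2^( - 2)*3^2 = 9/4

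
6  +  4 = 10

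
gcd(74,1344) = 2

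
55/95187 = 55/95187= 0.00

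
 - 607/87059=-1+86452/87059 = - 0.01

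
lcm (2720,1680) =57120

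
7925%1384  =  1005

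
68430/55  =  13686/11 = 1244.18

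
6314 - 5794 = 520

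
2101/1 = 2101 = 2101.00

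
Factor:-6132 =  - 2^2*3^1*7^1*73^1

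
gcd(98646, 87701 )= 1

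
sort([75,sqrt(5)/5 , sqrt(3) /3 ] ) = [sqrt(  5 ) /5,  sqrt (3 )/3 , 75] 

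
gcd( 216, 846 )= 18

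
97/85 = 97/85 = 1.14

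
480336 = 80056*6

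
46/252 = 23/126 = 0.18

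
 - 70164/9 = -7796=- 7796.00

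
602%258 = 86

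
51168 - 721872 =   -  670704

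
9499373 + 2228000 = 11727373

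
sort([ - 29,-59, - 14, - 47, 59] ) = [-59, - 47, - 29,  -  14,59 ] 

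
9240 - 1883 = 7357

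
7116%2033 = 1017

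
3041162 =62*49051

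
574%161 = 91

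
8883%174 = 9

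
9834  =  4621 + 5213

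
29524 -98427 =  - 68903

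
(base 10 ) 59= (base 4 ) 323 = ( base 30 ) 1t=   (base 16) 3b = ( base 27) 25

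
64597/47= 64597/47 = 1374.40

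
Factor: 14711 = 47^1* 313^1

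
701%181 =158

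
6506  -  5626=880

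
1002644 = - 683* ( - 1468) 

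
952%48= 40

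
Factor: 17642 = 2^1*8821^1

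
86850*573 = 49765050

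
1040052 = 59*17628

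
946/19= 49 + 15/19  =  49.79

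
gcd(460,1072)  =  4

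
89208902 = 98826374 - 9617472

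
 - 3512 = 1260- 4772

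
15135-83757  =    -  68622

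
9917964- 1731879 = 8186085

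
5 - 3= 2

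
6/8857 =6/8857 = 0.00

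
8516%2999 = 2518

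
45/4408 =45/4408 = 0.01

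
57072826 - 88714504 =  -31641678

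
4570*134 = 612380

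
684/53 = 684/53=   12.91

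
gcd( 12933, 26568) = 27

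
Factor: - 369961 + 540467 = 170506= 2^1*7^1*19^1*641^1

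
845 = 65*13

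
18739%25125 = 18739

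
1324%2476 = 1324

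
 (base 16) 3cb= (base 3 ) 1022222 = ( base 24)1GB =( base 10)971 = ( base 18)2HH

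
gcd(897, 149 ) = 1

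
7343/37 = 198  +  17/37 = 198.46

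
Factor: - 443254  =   - 2^1 * 7^2*4523^1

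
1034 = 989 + 45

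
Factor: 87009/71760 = 2^( - 4)*5^( - 1)*97^1= 97/80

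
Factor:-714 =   -  2^1*3^1*7^1*17^1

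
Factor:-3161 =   -  29^1*109^1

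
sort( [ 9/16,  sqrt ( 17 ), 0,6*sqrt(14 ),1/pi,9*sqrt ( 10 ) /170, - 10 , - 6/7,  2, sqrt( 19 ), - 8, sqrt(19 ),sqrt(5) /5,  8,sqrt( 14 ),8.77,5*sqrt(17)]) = [ - 10, - 8, - 6/7,0, 9*sqrt(10 ) /170,1/pi, sqrt(5 ) /5,9/16,2, sqrt( 14), sqrt( 17), sqrt(19),sqrt( 19 ),8 , 8.77, 5*sqrt( 17 ), 6*sqrt( 14)] 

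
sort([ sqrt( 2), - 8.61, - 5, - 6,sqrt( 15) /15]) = [ - 8.61, - 6, - 5, sqrt(15)/15,sqrt( 2 )]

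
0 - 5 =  - 5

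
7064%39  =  5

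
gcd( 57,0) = 57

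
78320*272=21303040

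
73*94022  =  6863606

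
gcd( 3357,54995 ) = 1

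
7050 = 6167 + 883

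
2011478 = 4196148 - 2184670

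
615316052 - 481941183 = 133374869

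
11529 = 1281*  9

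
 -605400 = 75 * ( - 8072) 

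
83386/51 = 1635 + 1/51 = 1635.02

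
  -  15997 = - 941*17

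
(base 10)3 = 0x3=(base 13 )3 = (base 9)3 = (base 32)3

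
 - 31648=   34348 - 65996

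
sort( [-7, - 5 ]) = [  -  7, -5 ] 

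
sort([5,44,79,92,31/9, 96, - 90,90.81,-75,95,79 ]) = [-90, - 75, 31/9, 5, 44,  79,79, 90.81,92,95,96]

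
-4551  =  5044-9595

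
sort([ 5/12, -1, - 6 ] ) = [- 6, - 1,5/12]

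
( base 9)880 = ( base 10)720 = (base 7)2046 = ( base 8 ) 1320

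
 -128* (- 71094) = 9100032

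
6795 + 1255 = 8050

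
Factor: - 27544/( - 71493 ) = 2^3*3^( - 1 )*11^1*313^1*23831^( - 1 ) 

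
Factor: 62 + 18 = 80=2^4*5^1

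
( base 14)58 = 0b1001110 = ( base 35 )28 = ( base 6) 210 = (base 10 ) 78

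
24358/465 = 24358/465=52.38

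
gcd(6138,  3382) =2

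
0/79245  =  0 =0.00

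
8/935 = 8/935 = 0.01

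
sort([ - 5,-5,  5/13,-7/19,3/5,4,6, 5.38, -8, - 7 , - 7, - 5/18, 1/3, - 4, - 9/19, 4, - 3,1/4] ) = [ - 8, - 7,-7, - 5, - 5, - 4, - 3, - 9/19, - 7/19, - 5/18,1/4 , 1/3,5/13,3/5,4 , 4,5.38,6 ]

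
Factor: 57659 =7^1*8237^1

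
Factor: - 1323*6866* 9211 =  - 2^1 * 3^3*7^2 * 61^1*151^1*3433^1 = - 83670126498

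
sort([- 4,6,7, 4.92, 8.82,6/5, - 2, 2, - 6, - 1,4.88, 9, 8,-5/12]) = [ - 6 , - 4, - 2, - 1 , - 5/12,6/5 , 2, 4.88,4.92, 6, 7,8, 8.82,9 ]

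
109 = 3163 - 3054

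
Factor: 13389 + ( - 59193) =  - 45804=- 2^2*3^1*11^1*347^1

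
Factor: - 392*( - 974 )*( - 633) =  - 241684464=- 2^4*3^1*7^2*211^1*487^1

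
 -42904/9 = -4768 + 8/9 = -4767.11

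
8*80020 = 640160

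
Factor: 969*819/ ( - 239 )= -3^3*7^1*13^1  *17^1*19^1*239^(-1 )  =  - 793611/239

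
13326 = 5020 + 8306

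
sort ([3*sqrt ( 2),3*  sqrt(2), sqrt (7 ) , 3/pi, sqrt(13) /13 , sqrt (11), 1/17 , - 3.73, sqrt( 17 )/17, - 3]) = [ - 3.73, - 3, 1/17 , sqrt (17 ) /17, sqrt(13 )/13, 3/pi,sqrt( 7), sqrt (11), 3* sqrt( 2), 3*sqrt(2) ]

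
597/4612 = 597/4612 = 0.13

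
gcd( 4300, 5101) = 1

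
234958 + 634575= 869533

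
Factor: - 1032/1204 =  -  2^1*3^1*7^( - 1)=- 6/7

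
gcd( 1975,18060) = 5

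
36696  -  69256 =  - 32560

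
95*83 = 7885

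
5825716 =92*63323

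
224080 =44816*5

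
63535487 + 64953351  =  128488838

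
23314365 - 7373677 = 15940688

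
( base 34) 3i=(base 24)50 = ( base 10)120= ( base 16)78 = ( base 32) 3o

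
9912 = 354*28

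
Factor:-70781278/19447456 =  - 2^(-4 )*7^( - 1)*17^( - 1) * 3911^1*5107^(-1 )*9049^1 = -35390639/9723728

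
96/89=1 + 7/89 = 1.08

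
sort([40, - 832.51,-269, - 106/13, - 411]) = [ - 832.51, - 411, - 269, - 106/13, 40 ] 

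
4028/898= 2014/449 =4.49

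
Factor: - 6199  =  - 6199^1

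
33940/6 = 5656 + 2/3 = 5656.67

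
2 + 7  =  9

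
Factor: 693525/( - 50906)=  - 2^(-1 )*3^1*5^2*7^1*1321^1*25453^( - 1 ) 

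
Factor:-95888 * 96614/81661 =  - 9264123232/81661 = - 2^5* 7^1*13^1*67^1 * 103^1*127^( - 1) *461^1*643^( - 1) 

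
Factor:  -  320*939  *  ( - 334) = 2^7*3^1*5^1*167^1*313^1  =  100360320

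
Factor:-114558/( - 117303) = 626/641 = 2^1*313^1*641^( - 1)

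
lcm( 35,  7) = 35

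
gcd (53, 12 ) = 1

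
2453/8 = 2453/8 = 306.62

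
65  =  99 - 34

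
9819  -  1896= 7923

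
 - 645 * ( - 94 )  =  60630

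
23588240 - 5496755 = 18091485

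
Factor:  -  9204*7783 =-2^2*3^1*13^1*43^1*59^1*181^1 = - 71634732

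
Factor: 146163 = 3^1 * 83^1*587^1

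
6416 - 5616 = 800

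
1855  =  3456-1601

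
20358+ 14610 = 34968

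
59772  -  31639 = 28133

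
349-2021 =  - 1672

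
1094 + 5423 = 6517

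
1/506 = 1/506  =  0.00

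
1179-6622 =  - 5443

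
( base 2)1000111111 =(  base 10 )575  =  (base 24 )nn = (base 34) gv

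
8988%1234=350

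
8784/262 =4392/131= 33.53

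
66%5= 1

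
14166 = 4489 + 9677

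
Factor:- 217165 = -5^1*13^2*257^1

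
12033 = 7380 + 4653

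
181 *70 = 12670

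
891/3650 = 891/3650 = 0.24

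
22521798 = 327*68874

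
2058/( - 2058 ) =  - 1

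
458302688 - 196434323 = 261868365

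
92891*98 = 9103318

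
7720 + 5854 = 13574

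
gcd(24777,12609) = 9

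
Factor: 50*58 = 2^2 * 5^2*29^1  =  2900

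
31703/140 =226 + 9/20 = 226.45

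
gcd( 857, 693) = 1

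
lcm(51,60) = 1020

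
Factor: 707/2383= 7^1 * 101^1*2383^ ( - 1) 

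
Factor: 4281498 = 2^1*3^4*13^1*19^1*107^1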